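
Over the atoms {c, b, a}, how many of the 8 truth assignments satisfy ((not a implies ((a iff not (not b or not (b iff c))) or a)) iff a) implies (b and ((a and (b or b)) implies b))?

6

Initial set: {(((not a implies ((a iff not (not b or not (b iff c))) or a)) iff a) implies (b and ((a and (b or b)) implies b)))}.
(((not a implies ((a iff not (not b or not (b iff c))) or a)) iff a) implies (b and ((a and (b or b)) implies b))): β-rule — branch into not ((not a implies ((a iff not (not b or not (b iff c))) or a)) iff a)  //  (b and ((a and (b or b)) implies b)).
  branch 1 (add not ((not a implies ((a iff not (not b or not (b iff c))) or a)) iff a)):
    not ((not a implies ((a iff not (not b or not (b iff c))) or a)) iff a): β-rule — branch into (not a implies ((a iff not (not b or not (b iff c))) or a)), not a  //  not (not a implies ((a iff not (not b or not (b iff c))) or a)), a.
      branch 1.1 (add (not a implies ((a iff not (not b or not (b iff c))) or a)), not a):
        (not a implies ((a iff not (not b or not (b iff c))) or a)): β-rule — branch into not not a  //  ((a iff not (not b or not (b iff c))) or a).
          branch 1.1.1 (add not not a):
            × closes — contains both a and not a.
          branch 1.1.2 (add ((a iff not (not b or not (b iff c))) or a)):
            ((a iff not (not b or not (b iff c))) or a): β-rule — branch into (a iff not (not b or not (b iff c)))  //  a.
              branch 1.1.2.1 (add (a iff not (not b or not (b iff c)))):
                (a iff not (not b or not (b iff c))): β-rule — branch into a, not (not b or not (b iff c))  //  not a, not not (not b or not (b iff c)).
                  branch 1.1.2.1.1 (add a, not (not b or not (b iff c))):
                    × closes — contains both a and not a.
                  branch 1.1.2.1.2 (add not a, not not (not b or not (b iff c))):
                    not not (not b or not (b iff c)): β-rule — branch into not b  //  not (b iff c).
                      branch 1.1.2.1.2.1 (add not b):
                        ○ open, literals {a=F, b=F}.
                      branch 1.1.2.1.2.2 (add not (b iff c)):
                        not (b iff c): β-rule — branch into b, not c  //  not b, c.
                          branch 1.1.2.1.2.2.1 (add b, not c):
                            ○ open, literals {a=F, b=T, c=F}.
                          branch 1.1.2.1.2.2.2 (add not b, c):
                            ○ open, literals {a=F, b=F, c=T}.
              branch 1.1.2.2 (add a):
                × closes — contains both a and not a.
      branch 1.2 (add not (not a implies ((a iff not (not b or not (b iff c))) or a)), a):
        not (not a implies ((a iff not (not b or not (b iff c))) or a)): α-rule — add not a, not ((a iff not (not b or not (b iff c))) or a).
        × closes — contains both a and not a.
  branch 2 (add (b and ((a and (b or b)) implies b))):
    (b and ((a and (b or b)) implies b)): α-rule — add b, ((a and (b or b)) implies b).
    ((a and (b or b)) implies b): β-rule — branch into not (a and (b or b))  //  b.
      branch 2.1 (add not (a and (b or b))):
        not (a and (b or b)): β-rule — branch into not a  //  not (b or b).
          branch 2.1.1 (add not a):
            ○ open, literals {a=F, b=T}.
          branch 2.1.2 (add not (b or b)):
            not (b or b): α-rule — add not b, not b.
            × closes — contains both b and not b.
      branch 2.2 (add b):
        ○ open, literals {b=T}.
5 branches closed, 5 open.
Each open branch fixes some atoms; the unmentioned ones are free. Counting distinct full assignments: branch {a=F, b=F} (c) contributes 2 new; branch {a=F, b=T, c=F} (none free) contributes 1 new; branch {a=F, b=F, c=T} (none free) contributes 0 new; branch {a=F, b=T} (c) contributes 1 new; branch {b=T} (c, a) contributes 2 new. Total: 6.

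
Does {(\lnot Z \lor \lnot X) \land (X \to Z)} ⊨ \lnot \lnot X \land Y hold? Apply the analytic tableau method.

No

Initial set: {((\lnot Z \lor \lnot X) \land (X \to Z)); \lnot (\lnot \lnot X \land Y)}.
((\lnot Z \lor \lnot X) \land (X \to Z)): α-rule — add (\lnot Z \lor \lnot X), (X \to Z).
\lnot (\lnot \lnot X \land Y): β-rule — branch into \lnot \lnot \lnot X  //  \lnot Y.
  branch 1 (add \lnot \lnot \lnot X):
    \lnot \lnot \lnot X: drop double negation, giving \lnot X.
    (\lnot Z \lor \lnot X): β-rule — branch into \lnot Z  //  \lnot X.
      branch 1.1 (add \lnot Z):
        (X \to Z): β-rule — branch into \lnot X  //  Z.
          branch 1.1.1 (add \lnot X):
            ○ open, literals {X=0, Z=0}.
          branch 1.1.2 (add Z):
            × closes — contains both Z and \lnot Z.
      branch 1.2 (add \lnot X):
        (X \to Z): β-rule — branch into \lnot X  //  Z.
          branch 1.2.1 (add \lnot X):
            ○ open, literals {X=0}.
          branch 1.2.2 (add Z):
            ○ open, literals {X=0, Z=1}.
  branch 2 (add \lnot Y):
    (\lnot Z \lor \lnot X): β-rule — branch into \lnot Z  //  \lnot X.
      branch 2.1 (add \lnot Z):
        (X \to Z): β-rule — branch into \lnot X  //  Z.
          branch 2.1.1 (add \lnot X):
            ○ open, literals {X=0, Y=0, Z=0}.
          branch 2.1.2 (add Z):
            × closes — contains both Z and \lnot Z.
      branch 2.2 (add \lnot X):
        (X \to Z): β-rule — branch into \lnot X  //  Z.
          branch 2.2.1 (add \lnot X):
            ○ open, literals {X=0, Y=0}.
          branch 2.2.2 (add Z):
            ○ open, literals {X=0, Y=0, Z=1}.
2 branches closed, 6 open.
An open branch gives a countermodel: X=0, Z=0 (unmentioned atoms arbitrary); the premises hold there but the conclusion fails.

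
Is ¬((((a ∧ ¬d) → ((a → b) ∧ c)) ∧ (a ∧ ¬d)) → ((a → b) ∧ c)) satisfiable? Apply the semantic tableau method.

Initial set: {¬((((a ∧ ¬d) → ((a → b) ∧ c)) ∧ (a ∧ ¬d)) → ((a → b) ∧ c))}.
¬((((a ∧ ¬d) → ((a → b) ∧ c)) ∧ (a ∧ ¬d)) → ((a → b) ∧ c)): α-rule — add (((a ∧ ¬d) → ((a → b) ∧ c)) ∧ (a ∧ ¬d)), ¬((a → b) ∧ c).
(((a ∧ ¬d) → ((a → b) ∧ c)) ∧ (a ∧ ¬d)): α-rule — add ((a ∧ ¬d) → ((a → b) ∧ c)), (a ∧ ¬d).
(a ∧ ¬d): α-rule — add a, ¬d.
¬((a → b) ∧ c): β-rule — branch into ¬(a → b)  //  ¬c.
  branch 1 (add ¬(a → b)):
    ¬(a → b): α-rule — add a, ¬b.
    ((a ∧ ¬d) → ((a → b) ∧ c)): β-rule — branch into ¬(a ∧ ¬d)  //  ((a → b) ∧ c).
      branch 1.1 (add ¬(a ∧ ¬d)):
        ¬(a ∧ ¬d): β-rule — branch into ¬a  //  ¬¬d.
          branch 1.1.1 (add ¬a):
            × closes — contains both a and ¬a.
          branch 1.1.2 (add ¬¬d):
            × closes — contains both d and ¬d.
      branch 1.2 (add ((a → b) ∧ c)):
        ((a → b) ∧ c): α-rule — add (a → b), c.
        (a → b): β-rule — branch into ¬a  //  b.
          branch 1.2.1 (add ¬a):
            × closes — contains both a and ¬a.
          branch 1.2.2 (add b):
            × closes — contains both b and ¬b.
  branch 2 (add ¬c):
    ((a ∧ ¬d) → ((a → b) ∧ c)): β-rule — branch into ¬(a ∧ ¬d)  //  ((a → b) ∧ c).
      branch 2.1 (add ¬(a ∧ ¬d)):
        ¬(a ∧ ¬d): β-rule — branch into ¬a  //  ¬¬d.
          branch 2.1.1 (add ¬a):
            × closes — contains both a and ¬a.
          branch 2.1.2 (add ¬¬d):
            × closes — contains both d and ¬d.
      branch 2.2 (add ((a → b) ∧ c)):
        ((a → b) ∧ c): α-rule — add (a → b), c.
        × closes — contains both c and ¬c.
All 7 branches close.
Every branch closed; the formula is unsatisfiable.

Unsatisfiable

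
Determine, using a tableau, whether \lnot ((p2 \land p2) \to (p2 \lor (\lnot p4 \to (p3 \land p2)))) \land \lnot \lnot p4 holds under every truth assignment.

Not valid

Assume the negation and expand:
Initial set: {\lnot (\lnot ((p2 \land p2) \to (p2 \lor (\lnot p4 \to (p3 \land p2)))) \land \lnot \lnot p4)}.
\lnot (\lnot ((p2 \land p2) \to (p2 \lor (\lnot p4 \to (p3 \land p2)))) \land \lnot \lnot p4): β-rule — branch into \lnot \lnot ((p2 \land p2) \to (p2 \lor (\lnot p4 \to (p3 \land p2))))  //  \lnot \lnot \lnot p4.
  branch 1 (add \lnot \lnot ((p2 \land p2) \to (p2 \lor (\lnot p4 \to (p3 \land p2))))):
    \lnot \lnot ((p2 \land p2) \to (p2 \lor (\lnot p4 \to (p3 \land p2)))): β-rule — branch into \lnot (p2 \land p2)  //  (p2 \lor (\lnot p4 \to (p3 \land p2))).
      branch 1.1 (add \lnot (p2 \land p2)):
        \lnot (p2 \land p2): β-rule — branch into \lnot p2  //  \lnot p2.
          branch 1.1.1 (add \lnot p2):
            ○ open, literals {p2=0}.
          branch 1.1.2 (add \lnot p2):
            ○ open, literals {p2=0}.
      branch 1.2 (add (p2 \lor (\lnot p4 \to (p3 \land p2)))):
        (p2 \lor (\lnot p4 \to (p3 \land p2))): β-rule — branch into p2  //  (\lnot p4 \to (p3 \land p2)).
          branch 1.2.1 (add p2):
            ○ open, literals {p2=1}.
          branch 1.2.2 (add (\lnot p4 \to (p3 \land p2))):
            (\lnot p4 \to (p3 \land p2)): β-rule — branch into \lnot \lnot p4  //  (p3 \land p2).
              branch 1.2.2.1 (add \lnot \lnot p4):
                ○ open, literals {p4=1}.
              branch 1.2.2.2 (add (p3 \land p2)):
                (p3 \land p2): α-rule — add p3, p2.
                ○ open, literals {p2=1, p3=1}.
  branch 2 (add \lnot \lnot \lnot p4):
    \lnot \lnot \lnot p4: drop double negation, giving \lnot p4.
    ○ open, literals {p4=0}.
0 branches closed, 6 open.
An open branch gives a countermodel: p2=0 (unmentioned atoms arbitrary); under it the original formula is false.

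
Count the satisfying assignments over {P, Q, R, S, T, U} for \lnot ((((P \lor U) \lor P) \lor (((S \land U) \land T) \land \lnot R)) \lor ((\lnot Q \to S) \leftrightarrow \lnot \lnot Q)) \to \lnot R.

62

Initial set: {(\lnot ((((P \lor U) \lor P) \lor (((S \land U) \land T) \land \lnot R)) \lor ((\lnot Q \to S) \leftrightarrow \lnot \lnot Q)) \to \lnot R)}.
(\lnot ((((P \lor U) \lor P) \lor (((S \land U) \land T) \land \lnot R)) \lor ((\lnot Q \to S) \leftrightarrow \lnot \lnot Q)) \to \lnot R): β-rule — branch into \lnot \lnot ((((P \lor U) \lor P) \lor (((S \land U) \land T) \land \lnot R)) \lor ((\lnot Q \to S) \leftrightarrow \lnot \lnot Q))  //  \lnot R.
  branch 1 (add \lnot \lnot ((((P \lor U) \lor P) \lor (((S \land U) \land T) \land \lnot R)) \lor ((\lnot Q \to S) \leftrightarrow \lnot \lnot Q))):
    \lnot \lnot ((((P \lor U) \lor P) \lor (((S \land U) \land T) \land \lnot R)) \lor ((\lnot Q \to S) \leftrightarrow \lnot \lnot Q)): β-rule — branch into (((P \lor U) \lor P) \lor (((S \land U) \land T) \land \lnot R))  //  ((\lnot Q \to S) \leftrightarrow \lnot \lnot Q).
      branch 1.1 (add (((P \lor U) \lor P) \lor (((S \land U) \land T) \land \lnot R))):
        (((P \lor U) \lor P) \lor (((S \land U) \land T) \land \lnot R)): β-rule — branch into ((P \lor U) \lor P)  //  (((S \land U) \land T) \land \lnot R).
          branch 1.1.1 (add ((P \lor U) \lor P)):
            ((P \lor U) \lor P): β-rule — branch into (P \lor U)  //  P.
              branch 1.1.1.1 (add (P \lor U)):
                (P \lor U): β-rule — branch into P  //  U.
                  branch 1.1.1.1.1 (add P):
                    ○ open, literals {P=true}.
                  branch 1.1.1.1.2 (add U):
                    ○ open, literals {U=true}.
              branch 1.1.1.2 (add P):
                ○ open, literals {P=true}.
          branch 1.1.2 (add (((S \land U) \land T) \land \lnot R)):
            (((S \land U) \land T) \land \lnot R): α-rule — add ((S \land U) \land T), \lnot R.
            ((S \land U) \land T): α-rule — add (S \land U), T.
            (S \land U): α-rule — add S, U.
            ○ open, literals {R=false, S=true, T=true, U=true}.
      branch 1.2 (add ((\lnot Q \to S) \leftrightarrow \lnot \lnot Q)):
        ((\lnot Q \to S) \leftrightarrow \lnot \lnot Q): β-rule — branch into (\lnot Q \to S), \lnot \lnot Q  //  \lnot (\lnot Q \to S), \lnot \lnot \lnot Q.
          branch 1.2.1 (add (\lnot Q \to S), \lnot \lnot Q):
            \lnot \lnot Q: drop double negation, giving Q.
            (\lnot Q \to S): β-rule — branch into \lnot \lnot Q  //  S.
              branch 1.2.1.1 (add \lnot \lnot Q):
                ○ open, literals {Q=true}.
              branch 1.2.1.2 (add S):
                ○ open, literals {Q=true, S=true}.
          branch 1.2.2 (add \lnot (\lnot Q \to S), \lnot \lnot \lnot Q):
            \lnot (\lnot Q \to S): α-rule — add \lnot Q, \lnot S.
            \lnot \lnot \lnot Q: drop double negation, giving \lnot Q.
            ○ open, literals {Q=false, S=false}.
  branch 2 (add \lnot R):
    ○ open, literals {R=false}.
0 branches closed, 8 open.
Each open branch fixes some atoms; the unmentioned ones are free. Counting distinct full assignments: branch {P=true} (Q, R, S, T, U) contributes 32 new; branch {U=true} (P, Q, R, S, T) contributes 16 new; branch {P=true} (Q, R, S, T, U) contributes 0 new; branch {R=false, S=true, T=true, U=true} (P, Q) contributes 0 new; branch {Q=true} (P, R, S, T, U) contributes 8 new; branch {Q=true, S=true} (P, R, T, U) contributes 0 new; branch {Q=false, S=false} (P, R, T, U) contributes 4 new; branch {R=false} (P, Q, S, T, U) contributes 2 new. Total: 62.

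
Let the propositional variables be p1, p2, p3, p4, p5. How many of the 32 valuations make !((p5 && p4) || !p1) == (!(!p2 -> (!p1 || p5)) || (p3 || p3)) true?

Initial set: {(!((p5 && p4) || !p1) == (!(!p2 -> (!p1 || p5)) || (p3 || p3)))}.
(!((p5 && p4) || !p1) == (!(!p2 -> (!p1 || p5)) || (p3 || p3))): β-rule — branch into !((p5 && p4) || !p1), (!(!p2 -> (!p1 || p5)) || (p3 || p3))  //  !!((p5 && p4) || !p1), !(!(!p2 -> (!p1 || p5)) || (p3 || p3)).
  branch 1 (add !((p5 && p4) || !p1), (!(!p2 -> (!p1 || p5)) || (p3 || p3))):
    !((p5 && p4) || !p1): α-rule — add !(p5 && p4), !!p1.
    (!(!p2 -> (!p1 || p5)) || (p3 || p3)): β-rule — branch into !(!p2 -> (!p1 || p5))  //  (p3 || p3).
      branch 1.1 (add !(!p2 -> (!p1 || p5))):
        !(!p2 -> (!p1 || p5)): α-rule — add !p2, !(!p1 || p5).
        !(!p1 || p5): α-rule — add !!p1, !p5.
        !(p5 && p4): β-rule — branch into !p5  //  !p4.
          branch 1.1.1 (add !p5):
            ○ open, literals {p1=true, p2=false, p5=false}.
          branch 1.1.2 (add !p4):
            ○ open, literals {p1=true, p2=false, p4=false, p5=false}.
      branch 1.2 (add (p3 || p3)):
        !(p5 && p4): β-rule — branch into !p5  //  !p4.
          branch 1.2.1 (add !p5):
            (p3 || p3): β-rule — branch into p3  //  p3.
              branch 1.2.1.1 (add p3):
                ○ open, literals {p1=true, p3=true, p5=false}.
              branch 1.2.1.2 (add p3):
                ○ open, literals {p1=true, p3=true, p5=false}.
          branch 1.2.2 (add !p4):
            (p3 || p3): β-rule — branch into p3  //  p3.
              branch 1.2.2.1 (add p3):
                ○ open, literals {p1=true, p3=true, p4=false}.
              branch 1.2.2.2 (add p3):
                ○ open, literals {p1=true, p3=true, p4=false}.
  branch 2 (add !!((p5 && p4) || !p1), !(!(!p2 -> (!p1 || p5)) || (p3 || p3))):
    !(!(!p2 -> (!p1 || p5)) || (p3 || p3)): α-rule — add !!(!p2 -> (!p1 || p5)), !(p3 || p3).
    !(p3 || p3): α-rule — add !p3, !p3.
    !!((p5 && p4) || !p1): β-rule — branch into (p5 && p4)  //  !p1.
      branch 2.1 (add (p5 && p4)):
        (p5 && p4): α-rule — add p5, p4.
        !!(!p2 -> (!p1 || p5)): β-rule — branch into !!p2  //  (!p1 || p5).
          branch 2.1.1 (add !!p2):
            ○ open, literals {p2=true, p3=false, p4=true, p5=true}.
          branch 2.1.2 (add (!p1 || p5)):
            (!p1 || p5): β-rule — branch into !p1  //  p5.
              branch 2.1.2.1 (add !p1):
                ○ open, literals {p1=false, p3=false, p4=true, p5=true}.
              branch 2.1.2.2 (add p5):
                ○ open, literals {p3=false, p4=true, p5=true}.
      branch 2.2 (add !p1):
        !!(!p2 -> (!p1 || p5)): β-rule — branch into !!p2  //  (!p1 || p5).
          branch 2.2.1 (add !!p2):
            ○ open, literals {p1=false, p2=true, p3=false}.
          branch 2.2.2 (add (!p1 || p5)):
            (!p1 || p5): β-rule — branch into !p1  //  p5.
              branch 2.2.2.1 (add !p1):
                ○ open, literals {p1=false, p3=false}.
              branch 2.2.2.2 (add p5):
                ○ open, literals {p1=false, p3=false, p5=true}.
0 branches closed, 12 open.
Each open branch fixes some atoms; the unmentioned ones are free. Counting distinct full assignments: branch {p1=true, p2=false, p5=false} (p3, p4) contributes 4 new; branch {p1=true, p2=false, p4=false, p5=false} (p3) contributes 0 new; branch {p1=true, p3=true, p5=false} (p2, p4) contributes 2 new; branch {p1=true, p3=true, p5=false} (p2, p4) contributes 0 new; branch {p1=true, p3=true, p4=false} (p2, p5) contributes 2 new; branch {p1=true, p3=true, p4=false} (p2, p5) contributes 0 new; branch {p2=true, p3=false, p4=true, p5=true} (p1) contributes 2 new; branch {p1=false, p3=false, p4=true, p5=true} (p2) contributes 1 new; branch {p3=false, p4=true, p5=true} (p1, p2) contributes 1 new; branch {p1=false, p2=true, p3=false} (p4, p5) contributes 3 new; branch {p1=false, p3=false} (p2, p4, p5) contributes 3 new; branch {p1=false, p3=false, p5=true} (p2, p4) contributes 0 new. Total: 18.

18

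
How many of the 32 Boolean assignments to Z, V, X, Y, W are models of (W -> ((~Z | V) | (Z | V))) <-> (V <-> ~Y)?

16

Initial set: {((W -> ((~Z | V) | (Z | V))) <-> (V <-> ~Y))}.
((W -> ((~Z | V) | (Z | V))) <-> (V <-> ~Y)): β-rule — branch into (W -> ((~Z | V) | (Z | V))), (V <-> ~Y)  //  ~(W -> ((~Z | V) | (Z | V))), ~(V <-> ~Y).
  branch 1 (add (W -> ((~Z | V) | (Z | V))), (V <-> ~Y)):
    (W -> ((~Z | V) | (Z | V))): β-rule — branch into ~W  //  ((~Z | V) | (Z | V)).
      branch 1.1 (add ~W):
        (V <-> ~Y): β-rule — branch into V, ~Y  //  ~V, ~~Y.
          branch 1.1.1 (add V, ~Y):
            ○ open, literals {V=1, W=0, Y=0}.
          branch 1.1.2 (add ~V, ~~Y):
            ○ open, literals {V=0, W=0, Y=1}.
      branch 1.2 (add ((~Z | V) | (Z | V))):
        (V <-> ~Y): β-rule — branch into V, ~Y  //  ~V, ~~Y.
          branch 1.2.1 (add V, ~Y):
            ((~Z | V) | (Z | V)): β-rule — branch into (~Z | V)  //  (Z | V).
              branch 1.2.1.1 (add (~Z | V)):
                (~Z | V): β-rule — branch into ~Z  //  V.
                  branch 1.2.1.1.1 (add ~Z):
                    ○ open, literals {V=1, Y=0, Z=0}.
                  branch 1.2.1.1.2 (add V):
                    ○ open, literals {V=1, Y=0}.
              branch 1.2.1.2 (add (Z | V)):
                (Z | V): β-rule — branch into Z  //  V.
                  branch 1.2.1.2.1 (add Z):
                    ○ open, literals {V=1, Y=0, Z=1}.
                  branch 1.2.1.2.2 (add V):
                    ○ open, literals {V=1, Y=0}.
          branch 1.2.2 (add ~V, ~~Y):
            ((~Z | V) | (Z | V)): β-rule — branch into (~Z | V)  //  (Z | V).
              branch 1.2.2.1 (add (~Z | V)):
                (~Z | V): β-rule — branch into ~Z  //  V.
                  branch 1.2.2.1.1 (add ~Z):
                    ○ open, literals {V=0, Y=1, Z=0}.
                  branch 1.2.2.1.2 (add V):
                    × closes — contains both V and ~V.
              branch 1.2.2.2 (add (Z | V)):
                (Z | V): β-rule — branch into Z  //  V.
                  branch 1.2.2.2.1 (add Z):
                    ○ open, literals {V=0, Y=1, Z=1}.
                  branch 1.2.2.2.2 (add V):
                    × closes — contains both V and ~V.
  branch 2 (add ~(W -> ((~Z | V) | (Z | V))), ~(V <-> ~Y)):
    ~(W -> ((~Z | V) | (Z | V))): α-rule — add W, ~((~Z | V) | (Z | V)).
    ~((~Z | V) | (Z | V)): α-rule — add ~(~Z | V), ~(Z | V).
    ~(~Z | V): α-rule — add ~~Z, ~V.
    ~(Z | V): α-rule — add ~Z, ~V.
    × closes — contains both Z and ~Z.
3 branches closed, 8 open.
Each open branch fixes some atoms; the unmentioned ones are free. Counting distinct full assignments: branch {V=1, W=0, Y=0} (Z, X) contributes 4 new; branch {V=0, W=0, Y=1} (Z, X) contributes 4 new; branch {V=1, Y=0, Z=0} (X, W) contributes 2 new; branch {V=1, Y=0} (Z, X, W) contributes 2 new; branch {V=1, Y=0, Z=1} (X, W) contributes 0 new; branch {V=1, Y=0} (Z, X, W) contributes 0 new; branch {V=0, Y=1, Z=0} (X, W) contributes 2 new; branch {V=0, Y=1, Z=1} (X, W) contributes 2 new. Total: 16.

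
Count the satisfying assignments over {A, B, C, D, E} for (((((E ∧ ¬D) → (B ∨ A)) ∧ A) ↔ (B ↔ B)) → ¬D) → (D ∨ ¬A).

24

Initial set: {((((((E ∧ ¬D) → (B ∨ A)) ∧ A) ↔ (B ↔ B)) → ¬D) → (D ∨ ¬A))}.
((((((E ∧ ¬D) → (B ∨ A)) ∧ A) ↔ (B ↔ B)) → ¬D) → (D ∨ ¬A)): β-rule — branch into ¬(((((E ∧ ¬D) → (B ∨ A)) ∧ A) ↔ (B ↔ B)) → ¬D)  //  (D ∨ ¬A).
  branch 1 (add ¬(((((E ∧ ¬D) → (B ∨ A)) ∧ A) ↔ (B ↔ B)) → ¬D)):
    ¬(((((E ∧ ¬D) → (B ∨ A)) ∧ A) ↔ (B ↔ B)) → ¬D): α-rule — add ((((E ∧ ¬D) → (B ∨ A)) ∧ A) ↔ (B ↔ B)), ¬¬D.
    ((((E ∧ ¬D) → (B ∨ A)) ∧ A) ↔ (B ↔ B)): β-rule — branch into (((E ∧ ¬D) → (B ∨ A)) ∧ A), (B ↔ B)  //  ¬(((E ∧ ¬D) → (B ∨ A)) ∧ A), ¬(B ↔ B).
      branch 1.1 (add (((E ∧ ¬D) → (B ∨ A)) ∧ A), (B ↔ B)):
        (((E ∧ ¬D) → (B ∨ A)) ∧ A): α-rule — add ((E ∧ ¬D) → (B ∨ A)), A.
        (B ↔ B): β-rule — branch into B, B  //  ¬B, ¬B.
          branch 1.1.1 (add B, B):
            ((E ∧ ¬D) → (B ∨ A)): β-rule — branch into ¬(E ∧ ¬D)  //  (B ∨ A).
              branch 1.1.1.1 (add ¬(E ∧ ¬D)):
                ¬(E ∧ ¬D): β-rule — branch into ¬E  //  ¬¬D.
                  branch 1.1.1.1.1 (add ¬E):
                    ○ open, literals {A=true, B=true, D=true, E=false}.
                  branch 1.1.1.1.2 (add ¬¬D):
                    ○ open, literals {A=true, B=true, D=true}.
              branch 1.1.1.2 (add (B ∨ A)):
                (B ∨ A): β-rule — branch into B  //  A.
                  branch 1.1.1.2.1 (add B):
                    ○ open, literals {A=true, B=true, D=true}.
                  branch 1.1.1.2.2 (add A):
                    ○ open, literals {A=true, B=true, D=true}.
          branch 1.1.2 (add ¬B, ¬B):
            ((E ∧ ¬D) → (B ∨ A)): β-rule — branch into ¬(E ∧ ¬D)  //  (B ∨ A).
              branch 1.1.2.1 (add ¬(E ∧ ¬D)):
                ¬(E ∧ ¬D): β-rule — branch into ¬E  //  ¬¬D.
                  branch 1.1.2.1.1 (add ¬E):
                    ○ open, literals {A=true, B=false, D=true, E=false}.
                  branch 1.1.2.1.2 (add ¬¬D):
                    ○ open, literals {A=true, B=false, D=true}.
              branch 1.1.2.2 (add (B ∨ A)):
                (B ∨ A): β-rule — branch into B  //  A.
                  branch 1.1.2.2.1 (add B):
                    × closes — contains both B and ¬B.
                  branch 1.1.2.2.2 (add A):
                    ○ open, literals {A=true, B=false, D=true}.
      branch 1.2 (add ¬(((E ∧ ¬D) → (B ∨ A)) ∧ A), ¬(B ↔ B)):
        ¬(((E ∧ ¬D) → (B ∨ A)) ∧ A): β-rule — branch into ¬((E ∧ ¬D) → (B ∨ A))  //  ¬A.
          branch 1.2.1 (add ¬((E ∧ ¬D) → (B ∨ A))):
            ¬((E ∧ ¬D) → (B ∨ A)): α-rule — add (E ∧ ¬D), ¬(B ∨ A).
            (E ∧ ¬D): α-rule — add E, ¬D.
            × closes — contains both D and ¬D.
          branch 1.2.2 (add ¬A):
            ¬(B ↔ B): β-rule — branch into B, ¬B  //  ¬B, B.
              branch 1.2.2.1 (add B, ¬B):
                × closes — contains both B and ¬B.
              branch 1.2.2.2 (add ¬B, B):
                × closes — contains both B and ¬B.
  branch 2 (add (D ∨ ¬A)):
    (D ∨ ¬A): β-rule — branch into D  //  ¬A.
      branch 2.1 (add D):
        ○ open, literals {D=true}.
      branch 2.2 (add ¬A):
        ○ open, literals {A=false}.
4 branches closed, 9 open.
Each open branch fixes some atoms; the unmentioned ones are free. Counting distinct full assignments: branch {A=true, B=true, D=true, E=false} (C) contributes 2 new; branch {A=true, B=true, D=true} (C, E) contributes 2 new; branch {A=true, B=true, D=true} (C, E) contributes 0 new; branch {A=true, B=true, D=true} (C, E) contributes 0 new; branch {A=true, B=false, D=true, E=false} (C) contributes 2 new; branch {A=true, B=false, D=true} (C, E) contributes 2 new; branch {A=true, B=false, D=true} (C, E) contributes 0 new; branch {D=true} (A, B, C, E) contributes 8 new; branch {A=false} (B, C, D, E) contributes 8 new. Total: 24.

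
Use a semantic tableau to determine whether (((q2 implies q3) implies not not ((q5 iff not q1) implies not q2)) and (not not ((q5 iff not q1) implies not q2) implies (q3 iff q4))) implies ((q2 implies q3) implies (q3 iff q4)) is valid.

Assume the negation and expand:
Initial set: {not ((((q2 implies q3) implies not not ((q5 iff not q1) implies not q2)) and (not not ((q5 iff not q1) implies not q2) implies (q3 iff q4))) implies ((q2 implies q3) implies (q3 iff q4)))}.
not ((((q2 implies q3) implies not not ((q5 iff not q1) implies not q2)) and (not not ((q5 iff not q1) implies not q2) implies (q3 iff q4))) implies ((q2 implies q3) implies (q3 iff q4))): α-rule — add (((q2 implies q3) implies not not ((q5 iff not q1) implies not q2)) and (not not ((q5 iff not q1) implies not q2) implies (q3 iff q4))), not ((q2 implies q3) implies (q3 iff q4)).
(((q2 implies q3) implies not not ((q5 iff not q1) implies not q2)) and (not not ((q5 iff not q1) implies not q2) implies (q3 iff q4))): α-rule — add ((q2 implies q3) implies not not ((q5 iff not q1) implies not q2)), (not not ((q5 iff not q1) implies not q2) implies (q3 iff q4)).
not ((q2 implies q3) implies (q3 iff q4)): α-rule — add (q2 implies q3), not (q3 iff q4).
((q2 implies q3) implies not not ((q5 iff not q1) implies not q2)): β-rule — branch into not (q2 implies q3)  //  not not ((q5 iff not q1) implies not q2).
  branch 1 (add not (q2 implies q3)):
    not (q2 implies q3): α-rule — add q2, not q3.
    (not not ((q5 iff not q1) implies not q2) implies (q3 iff q4)): β-rule — branch into not not not ((q5 iff not q1) implies not q2)  //  (q3 iff q4).
      branch 1.1 (add not not not ((q5 iff not q1) implies not q2)):
        not not not ((q5 iff not q1) implies not q2): drop double negation, giving not ((q5 iff not q1) implies not q2).
        not ((q5 iff not q1) implies not q2): α-rule — add (q5 iff not q1), not not q2.
        (q2 implies q3): β-rule — branch into not q2  //  q3.
          branch 1.1.1 (add not q2):
            × closes — contains both q2 and not q2.
          branch 1.1.2 (add q3):
            × closes — contains both q3 and not q3.
      branch 1.2 (add (q3 iff q4)):
        (q2 implies q3): β-rule — branch into not q2  //  q3.
          branch 1.2.1 (add not q2):
            × closes — contains both q2 and not q2.
          branch 1.2.2 (add q3):
            × closes — contains both q3 and not q3.
  branch 2 (add not not ((q5 iff not q1) implies not q2)):
    not not ((q5 iff not q1) implies not q2): drop double negation, giving ((q5 iff not q1) implies not q2).
    (not not ((q5 iff not q1) implies not q2) implies (q3 iff q4)): β-rule — branch into not not not ((q5 iff not q1) implies not q2)  //  (q3 iff q4).
      branch 2.1 (add not not not ((q5 iff not q1) implies not q2)):
        not not not ((q5 iff not q1) implies not q2): drop double negation, giving not ((q5 iff not q1) implies not q2).
        not ((q5 iff not q1) implies not q2): α-rule — add (q5 iff not q1), not not q2.
        (q2 implies q3): β-rule — branch into not q2  //  q3.
          branch 2.1.1 (add not q2):
            × closes — contains both q2 and not q2.
          branch 2.1.2 (add q3):
            not (q3 iff q4): β-rule — branch into q3, not q4  //  not q3, q4.
              branch 2.1.2.1 (add q3, not q4):
                ((q5 iff not q1) implies not q2): β-rule — branch into not (q5 iff not q1)  //  not q2.
                  branch 2.1.2.1.1 (add not (q5 iff not q1)):
                    (q5 iff not q1): β-rule — branch into q5, not q1  //  not q5, not not q1.
                      branch 2.1.2.1.1.1 (add q5, not q1):
                        not (q5 iff not q1): β-rule — branch into q5, not not q1  //  not q5, not q1.
                          branch 2.1.2.1.1.1.1 (add q5, not not q1):
                            × closes — contains both q1 and not q1.
                          branch 2.1.2.1.1.1.2 (add not q5, not q1):
                            × closes — contains both q5 and not q5.
                      branch 2.1.2.1.1.2 (add not q5, not not q1):
                        not (q5 iff not q1): β-rule — branch into q5, not not q1  //  not q5, not q1.
                          branch 2.1.2.1.1.2.1 (add q5, not not q1):
                            × closes — contains both q5 and not q5.
                          branch 2.1.2.1.1.2.2 (add not q5, not q1):
                            × closes — contains both q1 and not q1.
                  branch 2.1.2.1.2 (add not q2):
                    × closes — contains both q2 and not q2.
              branch 2.1.2.2 (add not q3, q4):
                × closes — contains both q3 and not q3.
      branch 2.2 (add (q3 iff q4)):
        (q2 implies q3): β-rule — branch into not q2  //  q3.
          branch 2.2.1 (add not q2):
            not (q3 iff q4): β-rule — branch into q3, not q4  //  not q3, q4.
              branch 2.2.1.1 (add q3, not q4):
                ((q5 iff not q1) implies not q2): β-rule — branch into not (q5 iff not q1)  //  not q2.
                  branch 2.2.1.1.1 (add not (q5 iff not q1)):
                    (q3 iff q4): β-rule — branch into q3, q4  //  not q3, not q4.
                      branch 2.2.1.1.1.1 (add q3, q4):
                        × closes — contains both q4 and not q4.
                      branch 2.2.1.1.1.2 (add not q3, not q4):
                        × closes — contains both q3 and not q3.
                  branch 2.2.1.1.2 (add not q2):
                    (q3 iff q4): β-rule — branch into q3, q4  //  not q3, not q4.
                      branch 2.2.1.1.2.1 (add q3, q4):
                        × closes — contains both q4 and not q4.
                      branch 2.2.1.1.2.2 (add not q3, not q4):
                        × closes — contains both q3 and not q3.
              branch 2.2.1.2 (add not q3, q4):
                ((q5 iff not q1) implies not q2): β-rule — branch into not (q5 iff not q1)  //  not q2.
                  branch 2.2.1.2.1 (add not (q5 iff not q1)):
                    (q3 iff q4): β-rule — branch into q3, q4  //  not q3, not q4.
                      branch 2.2.1.2.1.1 (add q3, q4):
                        × closes — contains both q3 and not q3.
                      branch 2.2.1.2.1.2 (add not q3, not q4):
                        × closes — contains both q4 and not q4.
                  branch 2.2.1.2.2 (add not q2):
                    (q3 iff q4): β-rule — branch into q3, q4  //  not q3, not q4.
                      branch 2.2.1.2.2.1 (add q3, q4):
                        × closes — contains both q3 and not q3.
                      branch 2.2.1.2.2.2 (add not q3, not q4):
                        × closes — contains both q4 and not q4.
          branch 2.2.2 (add q3):
            not (q3 iff q4): β-rule — branch into q3, not q4  //  not q3, q4.
              branch 2.2.2.1 (add q3, not q4):
                ((q5 iff not q1) implies not q2): β-rule — branch into not (q5 iff not q1)  //  not q2.
                  branch 2.2.2.1.1 (add not (q5 iff not q1)):
                    (q3 iff q4): β-rule — branch into q3, q4  //  not q3, not q4.
                      branch 2.2.2.1.1.1 (add q3, q4):
                        × closes — contains both q4 and not q4.
                      branch 2.2.2.1.1.2 (add not q3, not q4):
                        × closes — contains both q3 and not q3.
                  branch 2.2.2.1.2 (add not q2):
                    (q3 iff q4): β-rule — branch into q3, q4  //  not q3, not q4.
                      branch 2.2.2.1.2.1 (add q3, q4):
                        × closes — contains both q4 and not q4.
                      branch 2.2.2.1.2.2 (add not q3, not q4):
                        × closes — contains both q3 and not q3.
              branch 2.2.2.2 (add not q3, q4):
                × closes — contains both q3 and not q3.
All 24 branches close.
Every branch closed, so the negation is unsatisfiable and the formula is valid.

Valid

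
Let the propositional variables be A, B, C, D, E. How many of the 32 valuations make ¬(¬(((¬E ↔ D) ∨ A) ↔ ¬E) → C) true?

8

Initial set: {T ¬(¬(((¬E ↔ D) ∨ A) ↔ ¬E) → C)}.
T ¬(¬(((¬E ↔ D) ∨ A) ↔ ¬E) → C): α-rule — add T ¬(((¬E ↔ D) ∨ A) ↔ ¬E), F C.
T ¬(((¬E ↔ D) ∨ A) ↔ ¬E): β-rule — branch into T ((¬E ↔ D) ∨ A), F ¬E  //  F ((¬E ↔ D) ∨ A), T ¬E.
  branch 1 (add T ((¬E ↔ D) ∨ A), F ¬E):
    T ((¬E ↔ D) ∨ A): β-rule — branch into T (¬E ↔ D)  //  T A.
      branch 1.1 (add T (¬E ↔ D)):
        T (¬E ↔ D): β-rule — branch into T ¬E, T D  //  F ¬E, F D.
          branch 1.1.1 (add T ¬E, T D):
            × closes — contains both E and ¬E.
          branch 1.1.2 (add F ¬E, F D):
            ○ open, literals {C=false, D=false, E=true}.
      branch 1.2 (add T A):
        ○ open, literals {A=true, C=false, E=true}.
  branch 2 (add F ((¬E ↔ D) ∨ A), T ¬E):
    F ((¬E ↔ D) ∨ A): α-rule — add F (¬E ↔ D), F A.
    F (¬E ↔ D): β-rule — branch into T ¬E, F D  //  F ¬E, T D.
      branch 2.1 (add T ¬E, F D):
        ○ open, literals {A=false, C=false, D=false, E=false}.
      branch 2.2 (add F ¬E, T D):
        × closes — contains both E and ¬E.
2 branches closed, 3 open.
Each open branch fixes some atoms; the unmentioned ones are free. Counting distinct full assignments: branch {C=false, D=false, E=true} (A, B) contributes 4 new; branch {A=true, C=false, E=true} (B, D) contributes 2 new; branch {A=false, C=false, D=false, E=false} (B) contributes 2 new. Total: 8.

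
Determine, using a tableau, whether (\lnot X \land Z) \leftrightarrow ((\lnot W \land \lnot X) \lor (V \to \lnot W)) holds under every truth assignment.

Assume the negation and expand:
Initial set: {F ((\lnot X \land Z) \leftrightarrow ((\lnot W \land \lnot X) \lor (V \to \lnot W)))}.
F ((\lnot X \land Z) \leftrightarrow ((\lnot W \land \lnot X) \lor (V \to \lnot W))): β-rule — branch into T (\lnot X \land Z), F ((\lnot W \land \lnot X) \lor (V \to \lnot W))  //  F (\lnot X \land Z), T ((\lnot W \land \lnot X) \lor (V \to \lnot W)).
  branch 1 (add T (\lnot X \land Z), F ((\lnot W \land \lnot X) \lor (V \to \lnot W))):
    T (\lnot X \land Z): α-rule — add T \lnot X, T Z.
    F ((\lnot W \land \lnot X) \lor (V \to \lnot W)): α-rule — add F (\lnot W \land \lnot X), F (V \to \lnot W).
    F (V \to \lnot W): α-rule — add T V, F \lnot W.
    F (\lnot W \land \lnot X): β-rule — branch into F \lnot W  //  F \lnot X.
      branch 1.1 (add F \lnot W):
        ○ open, literals {V=T, W=T, X=F, Z=T}.
      branch 1.2 (add F \lnot X):
        × closes — contains both X and \lnot X.
  branch 2 (add F (\lnot X \land Z), T ((\lnot W \land \lnot X) \lor (V \to \lnot W))):
    F (\lnot X \land Z): β-rule — branch into F \lnot X  //  F Z.
      branch 2.1 (add F \lnot X):
        T ((\lnot W \land \lnot X) \lor (V \to \lnot W)): β-rule — branch into T (\lnot W \land \lnot X)  //  T (V \to \lnot W).
          branch 2.1.1 (add T (\lnot W \land \lnot X)):
            T (\lnot W \land \lnot X): α-rule — add T \lnot W, T \lnot X.
            × closes — contains both X and \lnot X.
          branch 2.1.2 (add T (V \to \lnot W)):
            T (V \to \lnot W): β-rule — branch into F V  //  T \lnot W.
              branch 2.1.2.1 (add F V):
                ○ open, literals {V=F, X=T}.
              branch 2.1.2.2 (add T \lnot W):
                ○ open, literals {W=F, X=T}.
      branch 2.2 (add F Z):
        T ((\lnot W \land \lnot X) \lor (V \to \lnot W)): β-rule — branch into T (\lnot W \land \lnot X)  //  T (V \to \lnot W).
          branch 2.2.1 (add T (\lnot W \land \lnot X)):
            T (\lnot W \land \lnot X): α-rule — add T \lnot W, T \lnot X.
            ○ open, literals {W=F, X=F, Z=F}.
          branch 2.2.2 (add T (V \to \lnot W)):
            T (V \to \lnot W): β-rule — branch into F V  //  T \lnot W.
              branch 2.2.2.1 (add F V):
                ○ open, literals {V=F, Z=F}.
              branch 2.2.2.2 (add T \lnot W):
                ○ open, literals {W=F, Z=F}.
2 branches closed, 6 open.
An open branch gives a countermodel: V=T, W=T, X=F, Z=T (unmentioned atoms arbitrary); under it the original formula is false.

Not valid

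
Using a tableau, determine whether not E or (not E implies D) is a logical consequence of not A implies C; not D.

Yes

Initial set: {(not A implies C); not D; not (not E or (not E implies D))}.
not (not E or (not E implies D)): α-rule — add not not E, not (not E implies D).
not (not E implies D): α-rule — add not E, not D.
× closes — contains both E and not E.
All 1 branch closes.
Every branch closed, so the premises entail the conclusion.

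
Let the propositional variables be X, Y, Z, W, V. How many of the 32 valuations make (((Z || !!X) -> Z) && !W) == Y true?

16

Initial set: {((((Z || !!X) -> Z) && !W) == Y)}.
((((Z || !!X) -> Z) && !W) == Y): β-rule — branch into (((Z || !!X) -> Z) && !W), Y  //  !(((Z || !!X) -> Z) && !W), !Y.
  branch 1 (add (((Z || !!X) -> Z) && !W), Y):
    (((Z || !!X) -> Z) && !W): α-rule — add ((Z || !!X) -> Z), !W.
    ((Z || !!X) -> Z): β-rule — branch into !(Z || !!X)  //  Z.
      branch 1.1 (add !(Z || !!X)):
        !(Z || !!X): α-rule — add !Z, !!!X.
        !!!X: drop double negation, giving !X.
        ○ open, literals {W=0, X=0, Y=1, Z=0}.
      branch 1.2 (add Z):
        ○ open, literals {W=0, Y=1, Z=1}.
  branch 2 (add !(((Z || !!X) -> Z) && !W), !Y):
    !(((Z || !!X) -> Z) && !W): β-rule — branch into !((Z || !!X) -> Z)  //  !!W.
      branch 2.1 (add !((Z || !!X) -> Z)):
        !((Z || !!X) -> Z): α-rule — add (Z || !!X), !Z.
        (Z || !!X): β-rule — branch into Z  //  !!X.
          branch 2.1.1 (add Z):
            × closes — contains both Z and !Z.
          branch 2.1.2 (add !!X):
            !!X: drop double negation, giving X.
            ○ open, literals {X=1, Y=0, Z=0}.
      branch 2.2 (add !!W):
        ○ open, literals {W=1, Y=0}.
1 branch closed, 4 open.
Each open branch fixes some atoms; the unmentioned ones are free. Counting distinct full assignments: branch {W=0, X=0, Y=1, Z=0} (V) contributes 2 new; branch {W=0, Y=1, Z=1} (X, V) contributes 4 new; branch {X=1, Y=0, Z=0} (W, V) contributes 4 new; branch {W=1, Y=0} (X, Z, V) contributes 6 new. Total: 16.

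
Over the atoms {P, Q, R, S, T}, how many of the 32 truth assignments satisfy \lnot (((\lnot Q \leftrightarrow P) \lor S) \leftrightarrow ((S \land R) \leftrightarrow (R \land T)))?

12

Initial set: {\lnot (((\lnot Q \leftrightarrow P) \lor S) \leftrightarrow ((S \land R) \leftrightarrow (R \land T)))}.
\lnot (((\lnot Q \leftrightarrow P) \lor S) \leftrightarrow ((S \land R) \leftrightarrow (R \land T))): β-rule — branch into ((\lnot Q \leftrightarrow P) \lor S), \lnot ((S \land R) \leftrightarrow (R \land T))  //  \lnot ((\lnot Q \leftrightarrow P) \lor S), ((S \land R) \leftrightarrow (R \land T)).
  branch 1 (add ((\lnot Q \leftrightarrow P) \lor S), \lnot ((S \land R) \leftrightarrow (R \land T))):
    ((\lnot Q \leftrightarrow P) \lor S): β-rule — branch into (\lnot Q \leftrightarrow P)  //  S.
      branch 1.1 (add (\lnot Q \leftrightarrow P)):
        \lnot ((S \land R) \leftrightarrow (R \land T)): β-rule — branch into (S \land R), \lnot (R \land T)  //  \lnot (S \land R), (R \land T).
          branch 1.1.1 (add (S \land R), \lnot (R \land T)):
            (S \land R): α-rule — add S, R.
            (\lnot Q \leftrightarrow P): β-rule — branch into \lnot Q, P  //  \lnot \lnot Q, \lnot P.
              branch 1.1.1.1 (add \lnot Q, P):
                \lnot (R \land T): β-rule — branch into \lnot R  //  \lnot T.
                  branch 1.1.1.1.1 (add \lnot R):
                    × closes — contains both R and \lnot R.
                  branch 1.1.1.1.2 (add \lnot T):
                    ○ open, literals {P=T, Q=F, R=T, S=T, T=F}.
              branch 1.1.1.2 (add \lnot \lnot Q, \lnot P):
                \lnot (R \land T): β-rule — branch into \lnot R  //  \lnot T.
                  branch 1.1.1.2.1 (add \lnot R):
                    × closes — contains both R and \lnot R.
                  branch 1.1.1.2.2 (add \lnot T):
                    ○ open, literals {P=F, Q=T, R=T, S=T, T=F}.
          branch 1.1.2 (add \lnot (S \land R), (R \land T)):
            (R \land T): α-rule — add R, T.
            (\lnot Q \leftrightarrow P): β-rule — branch into \lnot Q, P  //  \lnot \lnot Q, \lnot P.
              branch 1.1.2.1 (add \lnot Q, P):
                \lnot (S \land R): β-rule — branch into \lnot S  //  \lnot R.
                  branch 1.1.2.1.1 (add \lnot S):
                    ○ open, literals {P=T, Q=F, R=T, S=F, T=T}.
                  branch 1.1.2.1.2 (add \lnot R):
                    × closes — contains both R and \lnot R.
              branch 1.1.2.2 (add \lnot \lnot Q, \lnot P):
                \lnot (S \land R): β-rule — branch into \lnot S  //  \lnot R.
                  branch 1.1.2.2.1 (add \lnot S):
                    ○ open, literals {P=F, Q=T, R=T, S=F, T=T}.
                  branch 1.1.2.2.2 (add \lnot R):
                    × closes — contains both R and \lnot R.
      branch 1.2 (add S):
        \lnot ((S \land R) \leftrightarrow (R \land T)): β-rule — branch into (S \land R), \lnot (R \land T)  //  \lnot (S \land R), (R \land T).
          branch 1.2.1 (add (S \land R), \lnot (R \land T)):
            (S \land R): α-rule — add S, R.
            \lnot (R \land T): β-rule — branch into \lnot R  //  \lnot T.
              branch 1.2.1.1 (add \lnot R):
                × closes — contains both R and \lnot R.
              branch 1.2.1.2 (add \lnot T):
                ○ open, literals {R=T, S=T, T=F}.
          branch 1.2.2 (add \lnot (S \land R), (R \land T)):
            (R \land T): α-rule — add R, T.
            \lnot (S \land R): β-rule — branch into \lnot S  //  \lnot R.
              branch 1.2.2.1 (add \lnot S):
                × closes — contains both S and \lnot S.
              branch 1.2.2.2 (add \lnot R):
                × closes — contains both R and \lnot R.
  branch 2 (add \lnot ((\lnot Q \leftrightarrow P) \lor S), ((S \land R) \leftrightarrow (R \land T))):
    \lnot ((\lnot Q \leftrightarrow P) \lor S): α-rule — add \lnot (\lnot Q \leftrightarrow P), \lnot S.
    ((S \land R) \leftrightarrow (R \land T)): β-rule — branch into (S \land R), (R \land T)  //  \lnot (S \land R), \lnot (R \land T).
      branch 2.1 (add (S \land R), (R \land T)):
        (S \land R): α-rule — add S, R.
        × closes — contains both S and \lnot S.
      branch 2.2 (add \lnot (S \land R), \lnot (R \land T)):
        \lnot (\lnot Q \leftrightarrow P): β-rule — branch into \lnot Q, \lnot P  //  \lnot \lnot Q, P.
          branch 2.2.1 (add \lnot Q, \lnot P):
            \lnot (S \land R): β-rule — branch into \lnot S  //  \lnot R.
              branch 2.2.1.1 (add \lnot S):
                \lnot (R \land T): β-rule — branch into \lnot R  //  \lnot T.
                  branch 2.2.1.1.1 (add \lnot R):
                    ○ open, literals {P=F, Q=F, R=F, S=F}.
                  branch 2.2.1.1.2 (add \lnot T):
                    ○ open, literals {P=F, Q=F, S=F, T=F}.
              branch 2.2.1.2 (add \lnot R):
                \lnot (R \land T): β-rule — branch into \lnot R  //  \lnot T.
                  branch 2.2.1.2.1 (add \lnot R):
                    ○ open, literals {P=F, Q=F, R=F, S=F}.
                  branch 2.2.1.2.2 (add \lnot T):
                    ○ open, literals {P=F, Q=F, R=F, S=F, T=F}.
          branch 2.2.2 (add \lnot \lnot Q, P):
            \lnot (S \land R): β-rule — branch into \lnot S  //  \lnot R.
              branch 2.2.2.1 (add \lnot S):
                \lnot (R \land T): β-rule — branch into \lnot R  //  \lnot T.
                  branch 2.2.2.1.1 (add \lnot R):
                    ○ open, literals {P=T, Q=T, R=F, S=F}.
                  branch 2.2.2.1.2 (add \lnot T):
                    ○ open, literals {P=T, Q=T, S=F, T=F}.
              branch 2.2.2.2 (add \lnot R):
                \lnot (R \land T): β-rule — branch into \lnot R  //  \lnot T.
                  branch 2.2.2.2.1 (add \lnot R):
                    ○ open, literals {P=T, Q=T, R=F, S=F}.
                  branch 2.2.2.2.2 (add \lnot T):
                    ○ open, literals {P=T, Q=T, R=F, S=F, T=F}.
8 branches closed, 13 open.
Each open branch fixes some atoms; the unmentioned ones are free. Counting distinct full assignments: branch {P=T, Q=F, R=T, S=T, T=F} (none free) contributes 1 new; branch {P=F, Q=T, R=T, S=T, T=F} (none free) contributes 1 new; branch {P=T, Q=F, R=T, S=F, T=T} (none free) contributes 1 new; branch {P=F, Q=T, R=T, S=F, T=T} (none free) contributes 1 new; branch {R=T, S=T, T=F} (P, Q) contributes 2 new; branch {P=F, Q=F, R=F, S=F} (T) contributes 2 new; branch {P=F, Q=F, S=F, T=F} (R) contributes 1 new; branch {P=F, Q=F, R=F, S=F} (T) contributes 0 new; branch {P=F, Q=F, R=F, S=F, T=F} (none free) contributes 0 new; branch {P=T, Q=T, R=F, S=F} (T) contributes 2 new; branch {P=T, Q=T, S=F, T=F} (R) contributes 1 new; branch {P=T, Q=T, R=F, S=F} (T) contributes 0 new; branch {P=T, Q=T, R=F, S=F, T=F} (none free) contributes 0 new. Total: 12.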